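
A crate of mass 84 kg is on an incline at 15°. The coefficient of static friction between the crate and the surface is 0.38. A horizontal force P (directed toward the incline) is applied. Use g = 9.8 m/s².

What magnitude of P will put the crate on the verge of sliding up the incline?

P ≈ 594 N

At impending motion up the slope, friction acts down-slope at its limit: f = μ_s N.
Perpendicular to the incline: N = m g cos θ + P sin θ.
Along the incline: P cos θ = m g sin θ + μ_s N = m g sin θ + μ_s (m g cos θ + P sin θ).
Solving, P (cos θ − μ_s sin θ) = m g (sin θ + μ_s cos θ), so P = 84×9.8×(sin 15° + 0.38 cos 15°)/(cos 15° − 0.38 sin 15°) = 823×0.6259/0.8676 = 594 N.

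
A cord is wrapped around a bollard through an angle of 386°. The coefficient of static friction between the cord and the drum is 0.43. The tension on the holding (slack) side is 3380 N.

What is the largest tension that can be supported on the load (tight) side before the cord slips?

At impending slip the capstan equation gives T₂/T₁ = e^{μβ} with β in radians.
β = 386° × π/180 = 6.737 rad.
e^{μβ} = e^{0.43×6.737} = 18.12.
T₂ = T₁ · e^{μβ} = 3380 × 18.12 = 61200 N.

T_max ≈ 61200 N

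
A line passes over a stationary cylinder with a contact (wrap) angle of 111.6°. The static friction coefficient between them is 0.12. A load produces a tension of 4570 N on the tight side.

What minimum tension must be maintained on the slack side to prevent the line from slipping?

Capstan equation at impending slip: T_tight/T_slack = e^{μβ}.
β = 111.6° = 1.948 rad; e^{μβ} = e^{0.12×1.948} = 1.263.
T_slack = T_tight / e^{μβ} = 4570 / 1.263 = 3620 N.

T_min ≈ 3620 N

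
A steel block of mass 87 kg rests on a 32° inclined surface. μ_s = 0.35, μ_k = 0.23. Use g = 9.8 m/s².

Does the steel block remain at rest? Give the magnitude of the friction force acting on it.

f ≈ 166 N

N = m g cos θ = 723 N.
Down-slope weight component: m g sin θ = 452 N.
μ_s N = 253 N.
452 > 253 N, so it slides; kinetic friction f = μ_k N = 0.23×723 = 166 N.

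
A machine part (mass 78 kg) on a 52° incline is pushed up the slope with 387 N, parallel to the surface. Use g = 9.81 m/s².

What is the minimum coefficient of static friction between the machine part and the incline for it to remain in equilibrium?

μ_s,min ≈ 0.458

N = m g cos θ = 471.1 N.
Friction must make up the shortfall along the incline: f = m g sin θ − P = 603 − 387 = 216 N.
At the threshold f = μ_s N, so μ_s,min = 216/471.1 = 0.458.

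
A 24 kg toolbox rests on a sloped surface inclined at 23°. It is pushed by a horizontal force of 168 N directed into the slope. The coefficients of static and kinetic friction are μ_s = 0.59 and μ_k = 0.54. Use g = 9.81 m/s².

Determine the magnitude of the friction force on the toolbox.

f ≈ 62.7 N (down the incline)

The horizontal push has a component P sin θ into the surface, so N = m g cos θ + P sin θ = 216.7 + 65.64 = 282.4 N.
Along the incline, the net driving force (taking up-slope positive) is P cos θ − m g sin θ = 154.6 − 91.99 = 62.65 N, so equilibrium requires friction f = -62.65 N (down-slope).
Maximum static friction: μ_s N = 0.59 × 282.4 = 166.6 N.
Since 62.65 N is within the 166.6 N limit, the toolbox stays put and friction is exactly 62.7 N.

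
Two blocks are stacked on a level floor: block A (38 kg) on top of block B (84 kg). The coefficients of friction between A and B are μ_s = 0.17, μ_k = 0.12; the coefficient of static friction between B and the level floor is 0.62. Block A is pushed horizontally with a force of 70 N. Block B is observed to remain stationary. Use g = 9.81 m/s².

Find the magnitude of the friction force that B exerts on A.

The normal force B exerts on A is simply A's weight, N₁ = 372.8 N.
So the A–B interface can sustain at most μ_s N₁ = 63.37 N of static friction.
P = 70 N exceeds that limit, so A slips over B and the interface friction becomes kinetic: f₁ = μ_k N₁ = 0.12×372.8 = 44.7 N.
By Newton's third law B feels 44.7 N forward from A. With B stationary, the floor's static friction on B balances it: f₂ = 44.7 N (well within μ_s(m_A+m_B)g = 742 N).

f ≈ 44.7 N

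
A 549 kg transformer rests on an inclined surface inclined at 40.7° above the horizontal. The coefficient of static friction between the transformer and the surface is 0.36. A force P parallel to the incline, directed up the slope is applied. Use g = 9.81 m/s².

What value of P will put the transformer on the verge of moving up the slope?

P ≈ 4980 N

At impending motion up the slope, friction acts down-slope at its limit: f = μ_s N.
P is parallel to the surface, so N = m g cos θ = 4080 N.
Along the incline: P = m g sin θ + μ_s N = 3510 + 0.36×4080 = 4980 N.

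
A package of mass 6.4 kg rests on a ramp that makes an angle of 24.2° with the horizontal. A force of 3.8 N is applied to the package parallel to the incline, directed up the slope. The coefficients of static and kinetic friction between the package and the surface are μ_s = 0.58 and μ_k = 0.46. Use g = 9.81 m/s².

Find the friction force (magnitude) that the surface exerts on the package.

Normal force: N = m g cos θ = 6.4 × 9.81 × cos 24.2° = 57.27 N.
For equilibrium along the incline the friction force must supply f = m g sin θ − P = 25.74 − 3.8 = 21.94 N (positive meaning up-slope).
Maximum static friction available: μ_s N = 0.58 × 57.27 = 33.21 N.
Since |21.94| ≤ 33.21 N, no slip — friction simply equals what equilibrium demands.

f ≈ 21.9 N (up the incline)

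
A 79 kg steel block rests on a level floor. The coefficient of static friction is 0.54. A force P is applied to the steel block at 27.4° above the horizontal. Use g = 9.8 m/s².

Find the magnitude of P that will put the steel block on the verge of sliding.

N = m g − P sin α (the pull lifts the steel block).
At impending slip, P cos α = μ_s N = μ_s (m g − P sin α).
Solving: P (cos α + μ_s sin α) = μ_s m g → P = 0.54×774/(cos 27.4° + 0.54 sin 27.4°) = 418/1.136 = 368 N.

P ≈ 368 N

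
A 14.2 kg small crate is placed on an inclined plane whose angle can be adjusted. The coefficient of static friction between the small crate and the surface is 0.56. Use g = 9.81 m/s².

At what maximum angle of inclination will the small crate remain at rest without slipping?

θ_max ≈ 29.2°

At the slip threshold, m g sin θ = μ_s · m g cos θ, so tan θ = μ_s.
θ_max = arctan(0.56) = 29.2°.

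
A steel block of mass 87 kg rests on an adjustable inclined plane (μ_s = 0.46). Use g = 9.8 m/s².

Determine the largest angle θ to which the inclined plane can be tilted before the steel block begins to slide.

At the slip threshold, m g sin θ = μ_s · m g cos θ, so tan θ = μ_s.
θ_max = arctan(0.46) = 24.7°.

θ_max ≈ 24.7°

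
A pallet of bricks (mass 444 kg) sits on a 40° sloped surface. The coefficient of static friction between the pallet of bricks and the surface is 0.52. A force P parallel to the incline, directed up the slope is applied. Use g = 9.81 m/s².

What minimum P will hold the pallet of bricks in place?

P_min ≈ 1060 N

The pallet of bricks tends to slide down (tan θ > μ_s), so at the point of impending slip friction acts up-slope at its limit: f = μ_s N.
P is parallel to the surface, so N = m g cos θ = 3340 N.
Along the incline: P + μ_s N = m g sin θ, so P = 2800 − 0.52×3340 = 1060 N.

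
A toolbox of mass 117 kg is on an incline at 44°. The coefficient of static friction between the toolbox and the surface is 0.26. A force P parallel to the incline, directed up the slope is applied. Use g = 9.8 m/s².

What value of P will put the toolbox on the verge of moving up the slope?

P ≈ 1010 N

At impending motion up the slope, friction acts down-slope at its limit: f = μ_s N.
P is parallel to the surface, so N = m g cos θ = 825 N.
Along the incline: P = m g sin θ + μ_s N = 796 + 0.26×825 = 1010 N.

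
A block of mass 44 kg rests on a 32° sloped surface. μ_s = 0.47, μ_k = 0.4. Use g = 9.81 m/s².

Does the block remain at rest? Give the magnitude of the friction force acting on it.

f ≈ 146 N

N = m g cos θ = 366 N.
Down-slope weight component: m g sin θ = 229 N.
μ_s N = 172 N.
229 > 172 N, so it slides; kinetic friction f = μ_k N = 0.4×366 = 146 N.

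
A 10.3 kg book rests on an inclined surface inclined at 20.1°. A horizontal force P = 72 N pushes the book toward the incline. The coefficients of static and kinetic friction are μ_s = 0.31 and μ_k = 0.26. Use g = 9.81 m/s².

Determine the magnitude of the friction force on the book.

f ≈ 32.9 N (down the incline)

Resolve perpendicular to the incline: N = m g cos θ + P sin θ = 10.3×9.81×cos 20.1° + 72×sin 20.1° = 119.6 N.
Parallel to the incline: P cos θ − m g sin θ = 67.61 − 34.72 = 32.89 N; the friction needed to balance this is 32.89 N acting down the slope.
Maximum static friction: μ_s N = 0.31 × 119.6 = 37.09 N.
|f_req| = 32.89 ≤ 37.09 N → the book is in equilibrium; friction equals the required value.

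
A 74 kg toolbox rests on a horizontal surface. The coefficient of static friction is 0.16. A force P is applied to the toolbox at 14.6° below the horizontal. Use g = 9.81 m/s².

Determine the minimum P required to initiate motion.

P ≈ 125 N

N = m g + P sin α (the push presses the toolbox into the horizontal surface).
At impending slip, P cos α = μ_s N = μ_s (m g + P sin α).
Solving: P (cos α − μ_s sin α) = μ_s m g → P = 0.16×726/(cos 14.6° − 0.16 sin 14.6°) = 116/0.9274 = 125 N.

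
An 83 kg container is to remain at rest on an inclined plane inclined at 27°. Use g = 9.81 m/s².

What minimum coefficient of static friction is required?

At the slip threshold m g sin θ = μ_s m g cos θ, so μ_s,min = tan θ.
μ_s,min = tan 27° = 0.51.

μ_s,min ≈ 0.51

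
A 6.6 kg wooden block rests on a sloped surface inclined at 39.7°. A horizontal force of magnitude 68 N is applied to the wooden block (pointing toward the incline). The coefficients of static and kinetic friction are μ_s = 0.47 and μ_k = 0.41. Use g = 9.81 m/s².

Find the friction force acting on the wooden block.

The horizontal push has a component P sin θ into the surface, so N = m g cos θ + P sin θ = 49.82 + 43.44 = 93.25 N.
Parallel to the incline: P cos θ − m g sin θ = 52.32 − 41.36 = 10.96 N; the friction needed to balance this is 10.96 N acting down the slope.
Maximum static friction: μ_s N = 0.47 × 93.25 = 43.83 N.
|f_req| = 10.96 ≤ 43.83 N → the wooden block is in equilibrium; friction equals the required value.

f ≈ 11 N (down the incline)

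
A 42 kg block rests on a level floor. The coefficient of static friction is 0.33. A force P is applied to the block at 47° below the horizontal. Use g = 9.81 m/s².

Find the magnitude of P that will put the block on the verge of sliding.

P ≈ 309 N

N = m g + P sin α (the push presses the block into the level floor).
At impending slip, P cos α = μ_s N = μ_s (m g + P sin α).
Solving: P (cos α − μ_s sin α) = μ_s m g → P = 0.33×412/(cos 47° − 0.33 sin 47°) = 136/0.4407 = 309 N.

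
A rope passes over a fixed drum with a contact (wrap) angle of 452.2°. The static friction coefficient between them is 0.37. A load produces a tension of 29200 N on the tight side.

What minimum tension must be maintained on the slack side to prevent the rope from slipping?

T_min ≈ 1570 N

Capstan equation at impending slip: T_tight/T_slack = e^{μβ}.
β = 452.2° = 7.892 rad; e^{μβ} = e^{0.37×7.892} = 18.54.
T_slack = T_tight / e^{μβ} = 29200 / 18.54 = 1570 N.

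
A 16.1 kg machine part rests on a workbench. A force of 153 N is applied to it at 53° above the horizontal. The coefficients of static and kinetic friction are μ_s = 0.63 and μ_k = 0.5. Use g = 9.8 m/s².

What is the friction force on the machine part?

The vertical component of P reduces the normal force: N = m g − P sin α = 157.8 − 122.2 = 35.59 N.
Horizontally, friction must balance P cos α = 92.08 N.
The static-friction limit is μ_s N = 22.42 N.
The required friction exceeds μ_s N, so the machine part moves and f = μ_k N = 17.8 N.

f ≈ 17.8 N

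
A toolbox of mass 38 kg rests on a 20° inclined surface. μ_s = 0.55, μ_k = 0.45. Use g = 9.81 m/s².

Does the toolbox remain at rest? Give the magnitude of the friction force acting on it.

N = m g cos θ = 350 N.
Down-slope weight component: m g sin θ = 127 N.
μ_s N = 193 N.
127 ≤ 193 N, so it stays put; friction = 127 N.

f ≈ 127 N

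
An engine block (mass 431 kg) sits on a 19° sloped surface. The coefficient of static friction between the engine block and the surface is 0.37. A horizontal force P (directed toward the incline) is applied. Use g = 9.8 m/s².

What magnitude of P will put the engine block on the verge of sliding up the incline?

P ≈ 3460 N

At impending motion up the slope, friction acts down-slope at its limit: f = μ_s N.
Perpendicular to the incline: N = m g cos θ + P sin θ.
Along the incline: P cos θ = m g sin θ + μ_s N = m g sin θ + μ_s (m g cos θ + P sin θ).
Solving, P (cos θ − μ_s sin θ) = m g (sin θ + μ_s cos θ), so P = 431×9.8×(sin 19° + 0.37 cos 19°)/(cos 19° − 0.37 sin 19°) = 4220×0.6754/0.8251 = 3460 N.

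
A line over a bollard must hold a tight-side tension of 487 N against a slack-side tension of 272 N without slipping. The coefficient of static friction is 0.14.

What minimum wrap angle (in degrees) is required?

T₂/T₁ = e^{μβ} → β = ln(T₂/T₁)/μ.
β = ln(487/272)/0.14 = 0.5825/0.14 = 4.16 rad.
In degrees: β = 4.16 × 180/π = 238°.

β_min ≈ 238°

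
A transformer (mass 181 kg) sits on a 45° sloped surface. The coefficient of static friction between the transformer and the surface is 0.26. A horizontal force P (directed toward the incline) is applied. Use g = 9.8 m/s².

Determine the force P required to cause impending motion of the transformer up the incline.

At impending motion up the slope, friction acts down-slope at its limit: f = μ_s N.
Perpendicular to the incline: N = m g cos θ + P sin θ.
Along the incline: P cos θ = m g sin θ + μ_s N = m g sin θ + μ_s (m g cos θ + P sin θ).
Solving, P (cos θ − μ_s sin θ) = m g (sin θ + μ_s cos θ), so P = 181×9.8×(sin 45° + 0.26 cos 45°)/(cos 45° − 0.26 sin 45°) = 1770×0.891/0.5233 = 3020 N.

P ≈ 3020 N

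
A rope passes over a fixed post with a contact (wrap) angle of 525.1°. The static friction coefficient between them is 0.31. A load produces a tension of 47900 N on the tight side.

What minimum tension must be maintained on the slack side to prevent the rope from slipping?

T_min ≈ 2800 N

Capstan equation at impending slip: T_tight/T_slack = e^{μβ}.
β = 525.1° = 9.165 rad; e^{μβ} = e^{0.31×9.165} = 17.13.
T_slack = T_tight / e^{μβ} = 47900 / 17.13 = 2800 N.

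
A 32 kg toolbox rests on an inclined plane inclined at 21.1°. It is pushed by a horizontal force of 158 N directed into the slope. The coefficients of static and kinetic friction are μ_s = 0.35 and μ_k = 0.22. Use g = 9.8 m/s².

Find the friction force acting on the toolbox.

f ≈ 34.5 N (down the incline)

The horizontal push has a component P sin θ into the surface, so N = m g cos θ + P sin θ = 292.6 + 56.88 = 349.5 N.
Parallel to the incline: P cos θ − m g sin θ = 147.4 − 112.9 = 34.51 N; the friction needed to balance this is 34.51 N acting down the slope.
The limit of static friction is μ_s N = 122.3 N.
|f_req| = 34.51 ≤ 122.3 N → the toolbox is in equilibrium; friction equals the required value.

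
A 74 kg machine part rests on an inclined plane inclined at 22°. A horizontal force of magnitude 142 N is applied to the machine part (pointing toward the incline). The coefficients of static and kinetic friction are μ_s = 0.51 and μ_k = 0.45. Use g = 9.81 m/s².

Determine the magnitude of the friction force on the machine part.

Resolve perpendicular to the incline: N = m g cos θ + P sin θ = 74×9.81×cos 22° + 142×sin 22° = 726.3 N.
Along the incline, the net driving force (taking up-slope positive) is P cos θ − m g sin θ = 131.7 − 271.9 = -140.3 N, so equilibrium requires friction f = 140.3 N (up-slope).
Maximum static friction: μ_s N = 0.51 × 726.3 = 370.4 N.
Since 140.3 N is within the 370.4 N limit, the machine part stays put and friction is exactly 140 N.

f ≈ 140 N (up the incline)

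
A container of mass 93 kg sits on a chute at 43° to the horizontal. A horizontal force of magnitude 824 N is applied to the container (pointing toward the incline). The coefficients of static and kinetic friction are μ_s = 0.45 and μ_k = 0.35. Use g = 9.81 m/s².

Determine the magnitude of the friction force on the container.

Resolve perpendicular to the incline: N = m g cos θ + P sin θ = 93×9.81×cos 43° + 824×sin 43° = 1229 N.
Parallel to the incline: P cos θ − m g sin θ = 602.6 − 622.2 = -19.57 N; the friction needed to balance this is 19.57 N acting up the slope.
The limit of static friction is μ_s N = 553.1 N.
Since 19.57 N is within the 553.1 N limit, the container stays put and friction is exactly 19.6 N.

f ≈ 19.6 N (up the incline)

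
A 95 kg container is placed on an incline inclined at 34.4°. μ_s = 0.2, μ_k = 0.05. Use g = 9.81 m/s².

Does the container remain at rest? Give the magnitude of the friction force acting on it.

f ≈ 38.4 N

N = m g cos θ = 769 N.
Down-slope weight component: m g sin θ = 527 N.
μ_s N = 154 N.
527 > 154 N, so it slides; kinetic friction f = μ_k N = 0.05×769 = 38.4 N.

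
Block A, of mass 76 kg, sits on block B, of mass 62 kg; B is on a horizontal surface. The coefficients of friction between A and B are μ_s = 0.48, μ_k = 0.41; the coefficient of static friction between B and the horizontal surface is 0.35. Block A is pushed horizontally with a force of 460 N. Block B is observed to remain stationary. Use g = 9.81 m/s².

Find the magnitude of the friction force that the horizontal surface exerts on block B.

Between the blocks, N₁ = m_A g = 745.6 N.
So the A–B interface can sustain at most μ_s N₁ = 357.9 N of static friction.
Since P = 460 N > 357.9 N, A slides on B; the A–B friction is kinetic: f₁ = μ_k N₁ = 0.41×745.6 = 306 N.
B experiences an equal 306 N forward from A (third law). B is in equilibrium, so the floor supplies f₂ = 306 N of static friction (limit μ_s(m_A+m_B)g = 473.8 N, not exceeded).

f ≈ 306 N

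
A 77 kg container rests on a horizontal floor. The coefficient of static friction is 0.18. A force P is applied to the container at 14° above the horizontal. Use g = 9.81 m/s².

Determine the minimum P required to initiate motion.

P ≈ 134 N

N = m g − P sin α (the pull lifts the container).
At impending slip, P cos α = μ_s N = μ_s (m g − P sin α).
Solving: P (cos α + μ_s sin α) = μ_s m g → P = 0.18×755/(cos 14° + 0.18 sin 14°) = 136/1.014 = 134 N.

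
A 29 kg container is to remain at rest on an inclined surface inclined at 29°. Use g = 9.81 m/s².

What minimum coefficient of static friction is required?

At the slip threshold m g sin θ = μ_s m g cos θ, so μ_s,min = tan θ.
μ_s,min = tan 29° = 0.554.

μ_s,min ≈ 0.554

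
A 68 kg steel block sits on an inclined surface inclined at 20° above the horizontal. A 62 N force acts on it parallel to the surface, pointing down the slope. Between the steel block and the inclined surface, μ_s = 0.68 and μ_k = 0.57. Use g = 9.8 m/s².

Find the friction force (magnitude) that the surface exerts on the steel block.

f ≈ 290 N (up the incline)

Normal force: N = m g cos θ = 68 × 9.8 × cos 20° = 626.2 N.
For equilibrium along the incline the friction force must supply f = m g sin θ + P = 227.9 + 62 = 289.9 N (positive meaning up-slope).
Maximum static friction available: μ_s N = 0.68 × 626.2 = 425.8 N.
Since |289.9| ≤ 425.8 N, the steel block remains in static equilibrium and friction takes exactly the required value.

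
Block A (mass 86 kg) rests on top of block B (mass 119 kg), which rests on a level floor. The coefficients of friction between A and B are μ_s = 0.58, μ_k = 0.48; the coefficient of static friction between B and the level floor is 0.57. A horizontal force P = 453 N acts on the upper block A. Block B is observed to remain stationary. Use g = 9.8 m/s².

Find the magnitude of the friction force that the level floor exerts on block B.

f ≈ 453 N

The normal force B exerts on A is simply A's weight, N₁ = 842.8 N.
So the A–B interface can sustain at most μ_s N₁ = 488.8 N of static friction.
P = 453 N is within that limit, so A and B move together (both at rest); the A–B friction is simply f₁ = P = 453 N.
By Newton's third law B feels 453 N forward from A. With B stationary, the floor's static friction on B balances it: f₂ = 453 N (well within μ_s(m_A+m_B)g = 1145 N).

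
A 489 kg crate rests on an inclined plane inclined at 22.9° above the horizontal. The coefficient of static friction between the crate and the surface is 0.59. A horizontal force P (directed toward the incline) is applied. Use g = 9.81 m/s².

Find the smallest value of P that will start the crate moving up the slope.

At impending motion up the slope, friction acts down-slope at its limit: f = μ_s N.
Perpendicular to the incline: N = m g cos θ + P sin θ.
Along the incline: P cos θ = m g sin θ + μ_s N = m g sin θ + μ_s (m g cos θ + P sin θ).
Solving, P (cos θ − μ_s sin θ) = m g (sin θ + μ_s cos θ), so P = 489×9.81×(sin 22.9° + 0.59 cos 22.9°)/(cos 22.9° − 0.59 sin 22.9°) = 4800×0.9326/0.6916 = 6470 N.

P ≈ 6470 N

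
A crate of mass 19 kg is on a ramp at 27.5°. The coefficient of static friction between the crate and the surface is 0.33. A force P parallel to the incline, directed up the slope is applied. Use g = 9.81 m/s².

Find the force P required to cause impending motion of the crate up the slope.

P ≈ 141 N

At impending motion up the slope, friction acts down-slope at its limit: f = μ_s N.
P is parallel to the surface, so N = m g cos θ = 165 N.
Along the incline: P = m g sin θ + μ_s N = 86.1 + 0.33×165 = 141 N.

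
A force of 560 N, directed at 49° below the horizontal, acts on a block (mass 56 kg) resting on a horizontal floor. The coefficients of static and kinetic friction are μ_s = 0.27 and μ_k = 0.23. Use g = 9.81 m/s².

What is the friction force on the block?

f ≈ 224 N

Vertical equilibrium gives N = m g + P sin α = 972 N.
The horizontal driving force is P cos α = 367.4 N, so equilibrium needs friction f = 367.4 N.
The static-friction limit is μ_s N = 262.4 N.
367.4 > 262.4 N → the block slides; f = μ_k N = 0.23×972 = 224 N.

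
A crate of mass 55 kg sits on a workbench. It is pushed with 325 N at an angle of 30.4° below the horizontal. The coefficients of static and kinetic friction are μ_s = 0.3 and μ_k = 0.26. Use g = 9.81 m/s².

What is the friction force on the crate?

f ≈ 183 N

The vertical component of P adds to the normal force: N = m g + P sin α = 539.6 + 164.5 = 704 N.
Horizontally, friction must balance P cos α = 280.3 N.
The static-friction limit is μ_s N = 211.2 N.
280.3 > 211.2 N → the crate slides; f = μ_k N = 0.26×704 = 183 N.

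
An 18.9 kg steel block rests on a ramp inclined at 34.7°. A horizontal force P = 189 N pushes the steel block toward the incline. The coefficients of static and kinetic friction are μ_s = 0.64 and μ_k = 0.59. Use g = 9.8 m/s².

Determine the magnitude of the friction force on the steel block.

The horizontal push has a component P sin θ into the surface, so N = m g cos θ + P sin θ = 152.3 + 107.6 = 259.9 N.
Along the incline, the net driving force (taking up-slope positive) is P cos θ − m g sin θ = 155.4 − 105.4 = 49.94 N, so equilibrium requires friction f = -49.94 N (down-slope).
Maximum static friction: μ_s N = 0.64 × 259.9 = 166.3 N.
Since 49.94 N is within the 166.3 N limit, the steel block stays put and friction is exactly 49.9 N.

f ≈ 49.9 N (down the incline)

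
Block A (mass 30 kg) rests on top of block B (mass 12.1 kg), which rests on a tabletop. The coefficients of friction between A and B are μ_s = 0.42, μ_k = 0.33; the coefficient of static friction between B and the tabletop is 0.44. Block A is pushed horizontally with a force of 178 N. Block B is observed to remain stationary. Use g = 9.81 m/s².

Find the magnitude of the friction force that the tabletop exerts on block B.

Between the blocks, N₁ = m_A g = 294.3 N.
So the A–B interface can sustain at most μ_s N₁ = 123.6 N of static friction.
P = 178 N exceeds that limit, so A slips over B and the interface friction becomes kinetic: f₁ = μ_k N₁ = 0.33×294.3 = 97.1 N.
By Newton's third law B feels 97.1 N forward from A. With B stationary, the floor's static friction on B balances it: f₂ = 97.1 N (well within μ_s(m_A+m_B)g = 181.7 N).

f ≈ 97.1 N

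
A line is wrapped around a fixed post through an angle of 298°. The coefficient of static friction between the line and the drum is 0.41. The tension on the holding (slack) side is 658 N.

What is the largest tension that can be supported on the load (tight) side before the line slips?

T_max ≈ 5550 N

At impending slip the capstan equation gives T₂/T₁ = e^{μβ} with β in radians.
β = 298° × π/180 = 5.201 rad.
e^{μβ} = e^{0.41×5.201} = 8.435.
T₂ = T₁ · e^{μβ} = 658 × 8.435 = 5550 N.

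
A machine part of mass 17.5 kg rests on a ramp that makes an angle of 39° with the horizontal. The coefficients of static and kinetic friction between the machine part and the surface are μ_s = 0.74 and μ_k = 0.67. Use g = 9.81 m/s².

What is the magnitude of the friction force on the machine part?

Normal force: N = m g cos θ = 17.5 × 9.81 × cos 39° = 133.4 N.
Along the slope the weight component is m g sin θ = 108 N; friction must supply exactly this, acting up-slope.
Maximum static friction available: μ_s N = 0.74 × 133.4 = 98.73 N.
Since |108| > 98.73 N, static friction cannot hold it; the machine part slides down the incline and kinetic friction applies: f = μ_k N = 0.67 × 133.4 = 89.4 N.

f ≈ 89.4 N (up the incline)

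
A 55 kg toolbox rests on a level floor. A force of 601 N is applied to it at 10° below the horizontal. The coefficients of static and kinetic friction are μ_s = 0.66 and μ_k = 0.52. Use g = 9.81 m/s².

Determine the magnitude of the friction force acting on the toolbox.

f ≈ 335 N

N = m g + P sin α = 539.6 + 601×sin 10° = 643.9 N.
The horizontal driving force is P cos α = 591.9 N, so equilibrium needs friction f = 591.9 N.
The static-friction limit is μ_s N = 425 N.
The required friction exceeds μ_s N, so the toolbox moves and f = μ_k N = 335 N.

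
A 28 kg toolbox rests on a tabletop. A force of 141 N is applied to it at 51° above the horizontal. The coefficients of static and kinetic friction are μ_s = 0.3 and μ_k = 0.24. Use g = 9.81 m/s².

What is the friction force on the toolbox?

f ≈ 39.6 N

Vertical equilibrium gives N = m g − P sin α = 165.1 N.
Horizontally, friction must balance P cos α = 88.73 N.
The static-friction limit is μ_s N = 49.53 N.
88.73 > 49.53 N → the toolbox slides; f = μ_k N = 0.24×165.1 = 39.6 N.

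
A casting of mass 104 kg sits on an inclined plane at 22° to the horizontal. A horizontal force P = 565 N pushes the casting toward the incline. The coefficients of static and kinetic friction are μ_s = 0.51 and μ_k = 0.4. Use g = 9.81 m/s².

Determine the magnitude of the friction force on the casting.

f ≈ 142 N (down the incline)

Normal direction: N = m g cos θ + P sin θ = 1158 N.
Along the incline, the net driving force (taking up-slope positive) is P cos θ − m g sin θ = 523.9 − 382.2 = 141.7 N, so equilibrium requires friction f = -141.7 N (down-slope).
The limit of static friction is μ_s N = 590.4 N.
|f_req| = 141.7 ≤ 590.4 N → the casting is in equilibrium; friction equals the required value.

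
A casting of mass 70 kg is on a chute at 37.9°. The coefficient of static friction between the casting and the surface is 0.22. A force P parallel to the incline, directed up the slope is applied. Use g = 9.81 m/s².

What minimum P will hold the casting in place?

The casting tends to slide down (tan θ > μ_s), so at the point of impending slip friction acts up-slope at its limit: f = μ_s N.
P is parallel to the surface, so N = m g cos θ = 542 N.
Along the incline: P + μ_s N = m g sin θ, so P = 422 − 0.22×542 = 303 N.

P_min ≈ 303 N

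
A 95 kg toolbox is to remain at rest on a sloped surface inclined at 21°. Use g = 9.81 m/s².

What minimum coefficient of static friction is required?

At the slip threshold m g sin θ = μ_s m g cos θ, so μ_s,min = tan θ.
μ_s,min = tan 21° = 0.384.

μ_s,min ≈ 0.384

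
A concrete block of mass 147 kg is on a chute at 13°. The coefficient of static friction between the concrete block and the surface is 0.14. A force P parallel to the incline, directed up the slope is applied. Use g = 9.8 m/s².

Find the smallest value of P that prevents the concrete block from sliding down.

P_min ≈ 128 N

The concrete block tends to slide down (tan θ > μ_s), so at the point of impending slip friction acts up-slope at its limit: f = μ_s N.
P is parallel to the surface, so N = m g cos θ = 1400 N.
Along the incline: P + μ_s N = m g sin θ, so P = 324 − 0.14×1400 = 128 N.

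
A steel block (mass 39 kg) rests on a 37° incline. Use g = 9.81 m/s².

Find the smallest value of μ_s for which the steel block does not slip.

μ_s,min ≈ 0.754

At the slip threshold m g sin θ = μ_s m g cos θ, so μ_s,min = tan θ.
μ_s,min = tan 37° = 0.754.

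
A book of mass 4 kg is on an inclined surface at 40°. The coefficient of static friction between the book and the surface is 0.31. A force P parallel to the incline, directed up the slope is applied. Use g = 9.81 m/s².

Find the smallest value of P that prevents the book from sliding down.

P_min ≈ 15.9 N

The book tends to slide down (tan θ > μ_s), so at the point of impending slip friction acts up-slope at its limit: f = μ_s N.
P is parallel to the surface, so N = m g cos θ = 30.1 N.
Along the incline: P + μ_s N = m g sin θ, so P = 25.2 − 0.31×30.1 = 15.9 N.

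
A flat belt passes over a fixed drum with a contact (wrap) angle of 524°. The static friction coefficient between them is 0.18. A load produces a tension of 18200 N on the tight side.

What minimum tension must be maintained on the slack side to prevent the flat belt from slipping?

T_min ≈ 3510 N

Capstan equation at impending slip: T_tight/T_slack = e^{μβ}.
β = 524° = 9.146 rad; e^{μβ} = e^{0.18×9.146} = 5.187.
T_slack = T_tight / e^{μβ} = 18200 / 5.187 = 3510 N.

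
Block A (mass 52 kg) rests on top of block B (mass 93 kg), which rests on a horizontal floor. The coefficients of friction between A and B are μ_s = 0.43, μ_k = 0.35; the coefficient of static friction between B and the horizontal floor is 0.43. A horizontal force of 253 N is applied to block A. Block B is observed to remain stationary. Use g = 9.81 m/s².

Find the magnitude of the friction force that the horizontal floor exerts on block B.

Between the blocks, N₁ = m_A g = 510.1 N.
Maximum static friction on A from B: μ_s N₁ = 0.43×510.1 = 219.4 N.
P = 253 N exceeds that limit, so A slips over B and the interface friction becomes kinetic: f₁ = μ_k N₁ = 0.35×510.1 = 179 N.
B experiences an equal 179 N forward from A (third law). B is in equilibrium, so the floor supplies f₂ = 179 N of static friction (limit μ_s(m_A+m_B)g = 611.7 N, not exceeded).

f ≈ 179 N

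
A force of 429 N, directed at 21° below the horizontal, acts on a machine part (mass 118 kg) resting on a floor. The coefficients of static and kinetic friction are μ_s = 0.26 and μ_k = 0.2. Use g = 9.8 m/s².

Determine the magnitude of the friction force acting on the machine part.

f ≈ 262 N

Vertical equilibrium gives N = m g + P sin α = 1310 N.
Horizontally, friction must balance P cos α = 400.5 N.
μ_s N = 0.26 × 1310 = 340.6 N.
The required friction exceeds μ_s N, so the machine part moves and f = μ_k N = 262 N.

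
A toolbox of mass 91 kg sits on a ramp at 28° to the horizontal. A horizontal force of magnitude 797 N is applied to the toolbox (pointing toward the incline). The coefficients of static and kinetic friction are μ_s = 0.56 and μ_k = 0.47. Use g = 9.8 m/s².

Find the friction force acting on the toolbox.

f ≈ 285 N (down the incline)

Resolve perpendicular to the incline: N = m g cos θ + P sin θ = 91×9.8×cos 28° + 797×sin 28° = 1162 N.
Parallel to the incline: P cos θ − m g sin θ = 703.7 − 418.7 = 285 N; the friction needed to balance this is 285 N acting down the slope.
The limit of static friction is μ_s N = 650.5 N.
Since 285 N is within the 650.5 N limit, the toolbox stays put and friction is exactly 285 N.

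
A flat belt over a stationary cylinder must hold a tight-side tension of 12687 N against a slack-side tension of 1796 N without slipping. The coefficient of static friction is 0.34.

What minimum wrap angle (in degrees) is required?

T₂/T₁ = e^{μβ} → β = ln(T₂/T₁)/μ.
β = ln(12687/1796)/0.34 = 1.955/0.34 = 5.75 rad.
In degrees: β = 5.75 × 180/π = 329°.

β_min ≈ 329°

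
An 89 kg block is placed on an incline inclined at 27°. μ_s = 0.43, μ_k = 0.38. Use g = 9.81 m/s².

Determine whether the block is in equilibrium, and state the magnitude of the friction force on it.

f ≈ 296 N

N = m g cos θ = 778 N.
Down-slope weight component: m g sin θ = 396 N.
μ_s N = 335 N.
396 > 335 N, so it slides; kinetic friction f = μ_k N = 0.38×778 = 296 N.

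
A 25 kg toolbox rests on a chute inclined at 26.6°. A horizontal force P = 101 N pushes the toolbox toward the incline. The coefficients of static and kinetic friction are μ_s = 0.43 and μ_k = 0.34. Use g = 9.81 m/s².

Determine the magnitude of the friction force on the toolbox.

Normal direction: N = m g cos θ + P sin θ = 264.5 N.
Along the incline, the net driving force (taking up-slope positive) is P cos θ − m g sin θ = 90.31 − 109.8 = -19.5 N, so equilibrium requires friction f = 19.5 N (up-slope).
The limit of static friction is μ_s N = 113.7 N.
|f_req| = 19.5 ≤ 113.7 N → the toolbox is in equilibrium; friction equals the required value.

f ≈ 19.5 N (up the incline)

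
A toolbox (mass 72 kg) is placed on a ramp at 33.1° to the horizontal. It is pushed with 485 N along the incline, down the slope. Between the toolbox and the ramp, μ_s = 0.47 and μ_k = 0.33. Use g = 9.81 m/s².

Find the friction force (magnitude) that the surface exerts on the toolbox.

f ≈ 195 N (up the incline)

The normal reaction is N = m g cos θ = 591.7 N.
For equilibrium along the incline the friction force must supply f = m g sin θ + P = 385.7 + 485 = 870.7 N (positive meaning up-slope).
The static-friction ceiling is μ_s N = 0.47 × 591.7 = 278.1 N.
Since |870.7| > 278.1 N, static friction cannot hold it; the toolbox slides down the incline and kinetic friction applies: f = μ_k N = 0.33 × 591.7 = 195 N.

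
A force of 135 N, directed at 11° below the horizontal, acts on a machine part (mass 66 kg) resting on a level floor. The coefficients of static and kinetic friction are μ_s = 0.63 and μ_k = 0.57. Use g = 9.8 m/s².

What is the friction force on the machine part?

f ≈ 133 N

Vertical equilibrium gives N = m g + P sin α = 672.6 N.
The horizontal driving force is P cos α = 132.5 N, so equilibrium needs friction f = 132.5 N.
The static-friction limit is μ_s N = 423.7 N.
Since 132.5 N does not exceed the limit, the machine part stays at rest and f = 133 N.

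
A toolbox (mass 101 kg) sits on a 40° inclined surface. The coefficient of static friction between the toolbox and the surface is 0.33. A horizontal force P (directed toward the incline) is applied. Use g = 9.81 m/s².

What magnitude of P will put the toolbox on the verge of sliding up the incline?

At impending motion up the slope, friction acts down-slope at its limit: f = μ_s N.
Perpendicular to the incline: N = m g cos θ + P sin θ.
Along the incline: P cos θ = m g sin θ + μ_s N = m g sin θ + μ_s (m g cos θ + P sin θ).
Solving, P (cos θ − μ_s sin θ) = m g (sin θ + μ_s cos θ), so P = 101×9.81×(sin 40° + 0.33 cos 40°)/(cos 40° − 0.33 sin 40°) = 991×0.8956/0.5539 = 1600 N.

P ≈ 1600 N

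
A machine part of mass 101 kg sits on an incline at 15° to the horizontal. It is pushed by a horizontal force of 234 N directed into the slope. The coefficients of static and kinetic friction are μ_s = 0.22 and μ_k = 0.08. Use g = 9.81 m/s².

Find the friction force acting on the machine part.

The horizontal push has a component P sin θ into the surface, so N = m g cos θ + P sin θ = 957 + 60.56 = 1018 N.
Parallel to the incline: P cos θ − m g sin θ = 226 − 256.4 = -30.41 N; the friction needed to balance this is 30.41 N acting up the slope.
The limit of static friction is μ_s N = 223.9 N.
Since 30.41 N is within the 223.9 N limit, the machine part stays put and friction is exactly 30.4 N.

f ≈ 30.4 N (up the incline)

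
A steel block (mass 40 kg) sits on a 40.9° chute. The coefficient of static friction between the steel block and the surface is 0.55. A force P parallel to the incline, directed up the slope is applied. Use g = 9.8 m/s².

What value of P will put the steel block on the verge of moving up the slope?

P ≈ 420 N

At impending motion up the slope, friction acts down-slope at its limit: f = μ_s N.
P is parallel to the surface, so N = m g cos θ = 296 N.
Along the incline: P = m g sin θ + μ_s N = 257 + 0.55×296 = 420 N.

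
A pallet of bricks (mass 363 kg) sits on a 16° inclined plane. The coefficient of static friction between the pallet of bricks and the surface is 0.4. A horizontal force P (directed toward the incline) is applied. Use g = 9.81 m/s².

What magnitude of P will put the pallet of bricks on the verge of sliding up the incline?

P ≈ 2760 N

At impending motion up the slope, friction acts down-slope at its limit: f = μ_s N.
Perpendicular to the incline: N = m g cos θ + P sin θ.
Along the incline: P cos θ = m g sin θ + μ_s N = m g sin θ + μ_s (m g cos θ + P sin θ).
Solving, P (cos θ − μ_s sin θ) = m g (sin θ + μ_s cos θ), so P = 363×9.81×(sin 16° + 0.4 cos 16°)/(cos 16° − 0.4 sin 16°) = 3560×0.6601/0.851 = 2760 N.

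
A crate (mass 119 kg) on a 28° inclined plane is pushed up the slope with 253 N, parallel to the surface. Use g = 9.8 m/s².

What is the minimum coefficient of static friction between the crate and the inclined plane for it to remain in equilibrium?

N = m g cos θ = 1030 N.
Friction must make up the shortfall along the incline: f = m g sin θ − P = 547.5 − 253 = 294.5 N.
At the threshold f = μ_s N, so μ_s,min = 294.5/1030 = 0.286.

μ_s,min ≈ 0.286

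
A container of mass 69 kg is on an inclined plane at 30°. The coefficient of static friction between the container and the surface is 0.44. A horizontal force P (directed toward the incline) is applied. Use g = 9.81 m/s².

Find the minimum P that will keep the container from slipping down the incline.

P_min ≈ 74.1 N

The container tends to slide down (tan θ > μ_s), so at the point of impending slip friction acts up-slope at its limit: f = μ_s N.
Perpendicular to the incline: N = m g cos θ + P sin θ.
Along the incline: P cos θ + μ_s N = m g sin θ, i.e. P cos θ + μ_s (m g cos θ + P sin θ) = m g sin θ.
Solving, P (cos θ + μ_s sin θ) = m g (sin θ − μ_s cos θ), so P = 677×0.1189/1.086 = 74.1 N.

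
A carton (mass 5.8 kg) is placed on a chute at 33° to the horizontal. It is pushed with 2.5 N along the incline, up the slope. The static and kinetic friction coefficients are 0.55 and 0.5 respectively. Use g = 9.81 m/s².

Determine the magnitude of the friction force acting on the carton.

f ≈ 23.9 N (up the incline)

Normal force: N = m g cos θ = 5.8 × 9.81 × cos 33° = 47.72 N.
Parallel to the incline, ΣF = 0 gives f = m g sin θ − P = 30.99 − 2.5 = 28.49 N (up-slope positive).
The static-friction ceiling is μ_s N = 0.55 × 47.72 = 26.25 N.
Since |28.49| > 26.25 N, static friction cannot hold it; the carton slides down the incline and kinetic friction applies: f = μ_k N = 0.5 × 47.72 = 23.9 N.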